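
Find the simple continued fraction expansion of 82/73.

Run the Euclidean algorithm on 82 and 73; the successive quotients are the partial quotients a_0, a_1, ... (each step inverts the fractional part left over by the previous one):
  82 = 1*73 + 9, so a_0 = 1.
  73 = 8*9 + 1, so a_1 = 8.
  9 = 9*1 + 0, so a_2 = 9.
The remainder reaches 0 after 3 divisions, so the expansion has 3 partial quotients, read off in order.

[1; 8, 9]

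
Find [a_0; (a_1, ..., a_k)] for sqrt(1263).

[35; (1, 1, 5, 1, 22, 1, 5, 1, 1, 70)]

Write x_i = (sqrt(1263) + m_i)/d_i with (m_0, d_0) = (0, 1). a_0 = floor(sqrt(1263)) = 35, since 35^2 = 1225 <= 1263 < 1296 = 36^2.
Iterate m_{i+1} = d_i*a_i - m_i, d_{i+1} = (1263 - m_{i+1}^2)/d_i, a_{i+1} = floor((a_0 + m_{i+1})/d_{i+1}):
  m_1 = 1*35 - 0 = 35, d_1 = (1263 - 35^2)/1 = 38/1 = 38, a_1 = floor((35 + 35)/38) = 1.
  m_2 = 38*1 - 35 = 3, d_2 = (1263 - 3^2)/38 = 1254/38 = 33, a_2 = floor((35 + 3)/33) = 1.
  m_3 = 33*1 - 3 = 30, d_3 = (1263 - 30^2)/33 = 363/33 = 11, a_3 = floor((35 + 30)/11) = 5.
  m_4 = 11*5 - 30 = 25, d_4 = (1263 - 25^2)/11 = 638/11 = 58, a_4 = floor((35 + 25)/58) = 1.
  m_5 = 58*1 - 25 = 33, d_5 = (1263 - 33^2)/58 = 174/58 = 3, a_5 = floor((35 + 33)/3) = 22.
  m_6 = 3*22 - 33 = 33, d_6 = (1263 - 33^2)/3 = 174/3 = 58, a_6 = floor((35 + 33)/58) = 1.
  m_7 = 58*1 - 33 = 25, d_7 = (1263 - 25^2)/58 = 638/58 = 11, a_7 = floor((35 + 25)/11) = 5.
  m_8 = 11*5 - 25 = 30, d_8 = (1263 - 30^2)/11 = 363/11 = 33, a_8 = floor((35 + 30)/33) = 1.
  m_9 = 33*1 - 30 = 3, d_9 = (1263 - 3^2)/33 = 1254/33 = 38, a_9 = floor((35 + 3)/38) = 1.
  m_10 = 38*1 - 3 = 35, d_10 = (1263 - 35^2)/38 = 38/38 = 1, a_10 = floor((35 + 35)/1) = 70.
  m_11 = 1*70 - 35 = 35, d_11 = (1263 - 35^2)/1 = 38/1 = 38: (m_11, d_11) = (m_1, d_1) = (35, 38), so from here the quotients repeat a_1, ..., a_10; the period length is 10.
Hence the expansion of sqrt(1263) is a_0 = 35 followed by the repeating block 1, 1, 5, 1, 22, 1, 5, 1, 1, 70 (period 10).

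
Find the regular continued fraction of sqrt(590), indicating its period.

Write x_i = (sqrt(590) + m_i)/d_i with (m_0, d_0) = (0, 1). a_0 = floor(sqrt(590)) = 24, since 24^2 = 576 <= 590 < 625 = 25^2.
Iterate m_{i+1} = d_i*a_i - m_i, d_{i+1} = (590 - m_{i+1}^2)/d_i, a_{i+1} = floor((a_0 + m_{i+1})/d_{i+1}):
  m_1 = 1*24 - 0 = 24, d_1 = (590 - 24^2)/1 = 14/1 = 14, a_1 = floor((24 + 24)/14) = 3.
  m_2 = 14*3 - 24 = 18, d_2 = (590 - 18^2)/14 = 266/14 = 19, a_2 = floor((24 + 18)/19) = 2.
  m_3 = 19*2 - 18 = 20, d_3 = (590 - 20^2)/19 = 190/19 = 10, a_3 = floor((24 + 20)/10) = 4.
  m_4 = 10*4 - 20 = 20, d_4 = (590 - 20^2)/10 = 190/10 = 19, a_4 = floor((24 + 20)/19) = 2.
  m_5 = 19*2 - 20 = 18, d_5 = (590 - 18^2)/19 = 266/19 = 14, a_5 = floor((24 + 18)/14) = 3.
  m_6 = 14*3 - 18 = 24, d_6 = (590 - 24^2)/14 = 14/14 = 1, a_6 = floor((24 + 24)/1) = 48.
  m_7 = 1*48 - 24 = 24, d_7 = (590 - 24^2)/1 = 14/1 = 14: (m_7, d_7) = (m_1, d_1) = (24, 14), so from here the quotients repeat a_1, ..., a_6; the period length is 6.
Hence the expansion of sqrt(590) is a_0 = 24 followed by the repeating block 3, 2, 4, 2, 3, 48 (period 6).

[24; (3, 2, 4, 2, 3, 48)]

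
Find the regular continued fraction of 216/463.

[0; 2, 6, 1, 30]

Run the Euclidean algorithm on 216 and 463; the successive quotients are the partial quotients a_0, a_1, ... (each step inverts the fractional part left over by the previous one):
  216 = 0*463 + 216, so a_0 = 0.
  463 = 2*216 + 31, so a_1 = 2.
  216 = 6*31 + 30, so a_2 = 6.
  31 = 1*30 + 1, so a_3 = 1.
  30 = 30*1 + 0, so a_4 = 30.
The remainder reaches 0 after 5 divisions, so the expansion has 5 partial quotients, read off in order.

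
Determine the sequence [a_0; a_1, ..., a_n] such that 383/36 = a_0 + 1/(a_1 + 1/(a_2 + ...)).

[10; 1, 1, 1, 3, 3]

Run the Euclidean algorithm on 383 and 36; the successive quotients are the partial quotients a_0, a_1, ... (each step inverts the fractional part left over by the previous one):
  383 = 10*36 + 23, so a_0 = 10.
  36 = 1*23 + 13, so a_1 = 1.
  23 = 1*13 + 10, so a_2 = 1.
  13 = 1*10 + 3, so a_3 = 1.
  10 = 3*3 + 1, so a_4 = 3.
  3 = 3*1 + 0, so a_5 = 3.
The remainder reaches 0 after 6 divisions, so the expansion has 6 partial quotients, read off in order.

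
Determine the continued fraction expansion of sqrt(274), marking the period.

[16; (1, 1, 4, 4, 1, 1, 32)]

Write x_i = (sqrt(274) + m_i)/d_i with (m_0, d_0) = (0, 1). a_0 = floor(sqrt(274)) = 16, since 16^2 = 256 <= 274 < 289 = 17^2.
Iterate m_{i+1} = d_i*a_i - m_i, d_{i+1} = (274 - m_{i+1}^2)/d_i, a_{i+1} = floor((a_0 + m_{i+1})/d_{i+1}):
  m_1 = 1*16 - 0 = 16, d_1 = (274 - 16^2)/1 = 18/1 = 18, a_1 = floor((16 + 16)/18) = 1.
  m_2 = 18*1 - 16 = 2, d_2 = (274 - 2^2)/18 = 270/18 = 15, a_2 = floor((16 + 2)/15) = 1.
  m_3 = 15*1 - 2 = 13, d_3 = (274 - 13^2)/15 = 105/15 = 7, a_3 = floor((16 + 13)/7) = 4.
  m_4 = 7*4 - 13 = 15, d_4 = (274 - 15^2)/7 = 49/7 = 7, a_4 = floor((16 + 15)/7) = 4.
  m_5 = 7*4 - 15 = 13, d_5 = (274 - 13^2)/7 = 105/7 = 15, a_5 = floor((16 + 13)/15) = 1.
  m_6 = 15*1 - 13 = 2, d_6 = (274 - 2^2)/15 = 270/15 = 18, a_6 = floor((16 + 2)/18) = 1.
  m_7 = 18*1 - 2 = 16, d_7 = (274 - 16^2)/18 = 18/18 = 1, a_7 = floor((16 + 16)/1) = 32.
  m_8 = 1*32 - 16 = 16, d_8 = (274 - 16^2)/1 = 18/1 = 18: (m_8, d_8) = (m_1, d_1) = (16, 18), so from here the quotients repeat a_1, ..., a_7; the period length is 7.
Hence the expansion of sqrt(274) is a_0 = 16 followed by the repeating block 1, 1, 4, 4, 1, 1, 32 (period 7).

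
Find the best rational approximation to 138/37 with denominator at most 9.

26/7

Expand x = 138/37 as a continued fraction with the Euclidean algorithm:
  138 = 3*37 + 27, so a_0 = 3.
  37 = 1*27 + 10, so a_1 = 1.
  27 = 2*10 + 7, so a_2 = 2.
  10 = 1*7 + 3, so a_3 = 1.
  7 = 2*3 + 1, so a_4 = 2.
  3 = 3*1 + 0, so a_5 = 3.
so x = [3; 1, 2, 1, 2, 3].
Convergents (p_i = a_i*p_{i-1} + p_{i-2}, q_i = a_i*q_{i-1} + q_{i-2} with p_{-2}=0, p_{-1}=1, q_{-2}=1, q_{-1}=0), until the denominator exceeds 9:
  i=0: a_0=3, p_0 = 3*1 + 0 = 3, q_0 = 3*0 + 1 = 1.
  i=1: a_1=1, p_1 = 1*3 + 1 = 4, q_1 = 1*1 + 0 = 1.
  i=2: a_2=2, p_2 = 2*4 + 3 = 11, q_2 = 2*1 + 1 = 3.
  i=3: a_3=1, p_3 = 1*11 + 4 = 15, q_3 = 1*3 + 1 = 4.
  i=4: a_4=2, p_4 = 2*15 + 11 = 41, q_4 = 2*4 + 3 = 11.
q_4 = 11 > 9, so the last convergent with denominator <= 9 is p_3/q_3 = 15/4.
The closest fraction with denominator <= 9 is either p_3/q_3 or the intermediate fraction (k*p_3 + p_2)/(k*q_3 + q_2) with the largest k >= 1 whose denominator stays <= 9; these approach x as k grows, and every other convergent or intermediate fraction in range is farther away.
Largest k: floor((9 - q_2)/q_3) = floor((9 - 3)/4) = 1.
That gives (1*15 + 11)/(1*4 + 3) = 26/7.
Compare the errors: |x - 15/4| = |138*4 - 15*37|/(37*4) = 3/148, and |x - 26/7| = |138*7 - 26*37|/(37*7) = 4/259.
Cross-multiplying, 4*148 = 592 < 777 = 3*259, so 4/259 is smaller: the intermediate fraction 26/7 is closer to x than 15/4.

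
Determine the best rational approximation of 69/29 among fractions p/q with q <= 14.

Expand x = 69/29 as a continued fraction with the Euclidean algorithm:
  69 = 2*29 + 11, so a_0 = 2.
  29 = 2*11 + 7, so a_1 = 2.
  11 = 1*7 + 4, so a_2 = 1.
  7 = 1*4 + 3, so a_3 = 1.
  4 = 1*3 + 1, so a_4 = 1.
  3 = 3*1 + 0, so a_5 = 3.
so x = [2; 2, 1, 1, 1, 3].
Convergents (p_i = a_i*p_{i-1} + p_{i-2}, q_i = a_i*q_{i-1} + q_{i-2} with p_{-2}=0, p_{-1}=1, q_{-2}=1, q_{-1}=0), until the denominator exceeds 14:
  i=0: a_0=2, p_0 = 2*1 + 0 = 2, q_0 = 2*0 + 1 = 1.
  i=1: a_1=2, p_1 = 2*2 + 1 = 5, q_1 = 2*1 + 0 = 2.
  i=2: a_2=1, p_2 = 1*5 + 2 = 7, q_2 = 1*2 + 1 = 3.
  i=3: a_3=1, p_3 = 1*7 + 5 = 12, q_3 = 1*3 + 2 = 5.
  i=4: a_4=1, p_4 = 1*12 + 7 = 19, q_4 = 1*5 + 3 = 8.
  i=5: a_5=3, p_5 = 3*19 + 12 = 69, q_5 = 3*8 + 5 = 29.
q_5 = 29 > 14, so the last convergent with denominator <= 14 is p_4/q_4 = 19/8.
The closest fraction with denominator <= 14 is either p_4/q_4 or the intermediate fraction (k*p_4 + p_3)/(k*q_4 + q_3) with the largest k >= 1 whose denominator stays <= 14; these approach x as k grows, and every other convergent or intermediate fraction in range is farther away.
Largest k: floor((14 - q_3)/q_4) = floor((14 - 5)/8) = 1.
That gives (1*19 + 12)/(1*8 + 5) = 31/13.
Compare the errors: |x - 19/8| = |69*8 - 19*29|/(29*8) = 1/232, and |x - 31/13| = |69*13 - 31*29|/(29*13) = 2/377.
Cross-multiplying, 1*377 = 377 < 464 = 2*232, so 1/232 is smaller: the convergent 19/8 is closer to x than 31/13.

19/8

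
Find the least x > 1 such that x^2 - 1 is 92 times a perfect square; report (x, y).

(x, y) = (1151, 120)

First expand sqrt(92) as a continued fraction. With x_i = (sqrt(92) + m_i)/d_i and (m_0, d_0) = (0, 1): a_0 = floor(sqrt(92)) = 9, since 9^2 = 81 <= 92 < 100 = 10^2.
Iterate m_{i+1} = d_i*a_i - m_i, d_{i+1} = (92 - m_{i+1}^2)/d_i, a_{i+1} = floor((a_0 + m_{i+1})/d_{i+1}):
  m_1 = 1*9 - 0 = 9, d_1 = (92 - 9^2)/1 = 11/1 = 11, a_1 = floor((9 + 9)/11) = 1.
  m_2 = 11*1 - 9 = 2, d_2 = (92 - 2^2)/11 = 88/11 = 8, a_2 = floor((9 + 2)/8) = 1.
  m_3 = 8*1 - 2 = 6, d_3 = (92 - 6^2)/8 = 56/8 = 7, a_3 = floor((9 + 6)/7) = 2.
  m_4 = 7*2 - 6 = 8, d_4 = (92 - 8^2)/7 = 28/7 = 4, a_4 = floor((9 + 8)/4) = 4.
  m_5 = 4*4 - 8 = 8, d_5 = (92 - 8^2)/4 = 28/4 = 7, a_5 = floor((9 + 8)/7) = 2.
  m_6 = 7*2 - 8 = 6, d_6 = (92 - 6^2)/7 = 56/7 = 8, a_6 = floor((9 + 6)/8) = 1.
  m_7 = 8*1 - 6 = 2, d_7 = (92 - 2^2)/8 = 88/8 = 11, a_7 = floor((9 + 2)/11) = 1.
  m_8 = 11*1 - 2 = 9, d_8 = (92 - 9^2)/11 = 11/11 = 1, a_8 = floor((9 + 9)/1) = 18.
  m_9 = 1*18 - 9 = 9, d_9 = (92 - 9^2)/1 = 11/1 = 11: (m_9, d_9) = (m_1, d_1) = (9, 11), so from here the quotients repeat a_1, ..., a_8; the period length is 8.
So sqrt(92) = [9; (1, 1, 2, 4, 2, 1, 1, 18)] with period length k = 8.
k is even, so the fundamental solution of x^2 - 92y^2 = 1 is (p_{k-1}, q_{k-1}) = (p_7, q_7); compute convergents through index 7.
Convergents (p_i = a_i*p_{i-1} + p_{i-2}, q_i = a_i*q_{i-1} + q_{i-2} with p_{-2}=0, p_{-1}=1, q_{-2}=1, q_{-1}=0):
  i=0: a_0=9, p_0 = 9*1 + 0 = 9, q_0 = 9*0 + 1 = 1.
  i=1: a_1=1, p_1 = 1*9 + 1 = 10, q_1 = 1*1 + 0 = 1.
  i=2: a_2=1, p_2 = 1*10 + 9 = 19, q_2 = 1*1 + 1 = 2.
  i=3: a_3=2, p_3 = 2*19 + 10 = 48, q_3 = 2*2 + 1 = 5.
  i=4: a_4=4, p_4 = 4*48 + 19 = 211, q_4 = 4*5 + 2 = 22.
  i=5: a_5=2, p_5 = 2*211 + 48 = 470, q_5 = 2*22 + 5 = 49.
  i=6: a_6=1, p_6 = 1*470 + 211 = 681, q_6 = 1*49 + 22 = 71.
  i=7: a_7=1, p_7 = 1*681 + 470 = 1151, q_7 = 1*71 + 49 = 120.
Check: 1151^2 - 92*120^2 = 1324801 - 1324800 = 1, so (x, y) = (1151, 120) solves the equation, and by the theorem it is the least positive solution.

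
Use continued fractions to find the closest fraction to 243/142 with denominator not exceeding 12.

12/7

Expand x = 243/142 as a continued fraction with the Euclidean algorithm:
  243 = 1*142 + 101, so a_0 = 1.
  142 = 1*101 + 41, so a_1 = 1.
  101 = 2*41 + 19, so a_2 = 2.
  41 = 2*19 + 3, so a_3 = 2.
  19 = 6*3 + 1, so a_4 = 6.
  3 = 3*1 + 0, so a_5 = 3.
so x = [1; 1, 2, 2, 6, 3].
Convergents (p_i = a_i*p_{i-1} + p_{i-2}, q_i = a_i*q_{i-1} + q_{i-2} with p_{-2}=0, p_{-1}=1, q_{-2}=1, q_{-1}=0), until the denominator exceeds 12:
  i=0: a_0=1, p_0 = 1*1 + 0 = 1, q_0 = 1*0 + 1 = 1.
  i=1: a_1=1, p_1 = 1*1 + 1 = 2, q_1 = 1*1 + 0 = 1.
  i=2: a_2=2, p_2 = 2*2 + 1 = 5, q_2 = 2*1 + 1 = 3.
  i=3: a_3=2, p_3 = 2*5 + 2 = 12, q_3 = 2*3 + 1 = 7.
  i=4: a_4=6, p_4 = 6*12 + 5 = 77, q_4 = 6*7 + 3 = 45.
q_4 = 45 > 12, so the last convergent with denominator <= 12 is p_3/q_3 = 12/7.
The closest fraction with denominator <= 12 is either p_3/q_3 or the intermediate fraction (k*p_3 + p_2)/(k*q_3 + q_2) with the largest k >= 1 whose denominator stays <= 12; these approach x as k grows, and every other convergent or intermediate fraction in range is farther away.
Largest k: floor((12 - q_2)/q_3) = floor((12 - 3)/7) = 1.
That gives (1*12 + 5)/(1*7 + 3) = 17/10.
Compare the errors: |x - 12/7| = |243*7 - 12*142|/(142*7) = 3/994, and |x - 17/10| = |243*10 - 17*142|/(142*10) = 16/1420.
Cross-multiplying, 3*1420 = 4260 < 15904 = 16*994, so 3/994 is smaller: the convergent 12/7 is closer to x than 17/10.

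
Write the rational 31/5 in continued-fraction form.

Run the Euclidean algorithm on 31 and 5; the successive quotients are the partial quotients a_0, a_1, ... (each step inverts the fractional part left over by the previous one):
  31 = 6*5 + 1, so a_0 = 6.
  5 = 5*1 + 0, so a_1 = 5.
The remainder reaches 0 after 2 divisions, so the expansion has 2 partial quotients, read off in order.

[6; 5]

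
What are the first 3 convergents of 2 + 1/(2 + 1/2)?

Using the convergent recurrence p_i = a_i*p_{i-1} + p_{i-2}, q_i = a_i*q_{i-1} + q_{i-2} with p_{-2}=0, p_{-1}=1, q_{-2}=1, q_{-1}=0:
  i=0: a_0=2, p_0 = 2*1 + 0 = 2, q_0 = 2*0 + 1 = 1.
  i=1: a_1=2, p_1 = 2*2 + 1 = 5, q_1 = 2*1 + 0 = 2.
  i=2: a_2=2, p_2 = 2*5 + 2 = 12, q_2 = 2*2 + 1 = 5.

2/1, 5/2, 12/5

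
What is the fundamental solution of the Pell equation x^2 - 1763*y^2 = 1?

(x, y) = (42, 1)

First expand sqrt(1763) as a continued fraction. With x_i = (sqrt(1763) + m_i)/d_i and (m_0, d_0) = (0, 1): a_0 = floor(sqrt(1763)) = 41, since 41^2 = 1681 <= 1763 < 1764 = 42^2.
Iterate m_{i+1} = d_i*a_i - m_i, d_{i+1} = (1763 - m_{i+1}^2)/d_i, a_{i+1} = floor((a_0 + m_{i+1})/d_{i+1}):
  m_1 = 1*41 - 0 = 41, d_1 = (1763 - 41^2)/1 = 82/1 = 82, a_1 = floor((41 + 41)/82) = 1.
  m_2 = 82*1 - 41 = 41, d_2 = (1763 - 41^2)/82 = 82/82 = 1, a_2 = floor((41 + 41)/1) = 82.
  m_3 = 1*82 - 41 = 41, d_3 = (1763 - 41^2)/1 = 82/1 = 82: (m_3, d_3) = (m_1, d_1) = (41, 82), so from here the quotients repeat a_1, a_2; the period length is 2.
So sqrt(1763) = [41; (1, 82)] with period length k = 2.
k is even, so the fundamental solution of x^2 - 1763y^2 = 1 is (p_{k-1}, q_{k-1}) = (p_1, q_1); compute convergents through index 1.
Convergents (p_i = a_i*p_{i-1} + p_{i-2}, q_i = a_i*q_{i-1} + q_{i-2} with p_{-2}=0, p_{-1}=1, q_{-2}=1, q_{-1}=0):
  i=0: a_0=41, p_0 = 41*1 + 0 = 41, q_0 = 41*0 + 1 = 1.
  i=1: a_1=1, p_1 = 1*41 + 1 = 42, q_1 = 1*1 + 0 = 1.
Check: 42^2 - 1763*1^2 = 1764 - 1763 = 1, so (x, y) = (42, 1) solves the equation, and by the theorem it is the least positive solution.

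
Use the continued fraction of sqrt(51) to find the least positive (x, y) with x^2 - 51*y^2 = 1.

(x, y) = (50, 7)

First expand sqrt(51) as a continued fraction. With x_i = (sqrt(51) + m_i)/d_i and (m_0, d_0) = (0, 1): a_0 = floor(sqrt(51)) = 7, since 7^2 = 49 <= 51 < 64 = 8^2.
Iterate m_{i+1} = d_i*a_i - m_i, d_{i+1} = (51 - m_{i+1}^2)/d_i, a_{i+1} = floor((a_0 + m_{i+1})/d_{i+1}):
  m_1 = 1*7 - 0 = 7, d_1 = (51 - 7^2)/1 = 2/1 = 2, a_1 = floor((7 + 7)/2) = 7.
  m_2 = 2*7 - 7 = 7, d_2 = (51 - 7^2)/2 = 2/2 = 1, a_2 = floor((7 + 7)/1) = 14.
  m_3 = 1*14 - 7 = 7, d_3 = (51 - 7^2)/1 = 2/1 = 2: (m_3, d_3) = (m_1, d_1) = (7, 2), so from here the quotients repeat a_1, a_2; the period length is 2.
So sqrt(51) = [7; (7, 14)] with period length k = 2.
k is even, so the fundamental solution of x^2 - 51y^2 = 1 is (p_{k-1}, q_{k-1}) = (p_1, q_1); compute convergents through index 1.
Convergents (p_i = a_i*p_{i-1} + p_{i-2}, q_i = a_i*q_{i-1} + q_{i-2} with p_{-2}=0, p_{-1}=1, q_{-2}=1, q_{-1}=0):
  i=0: a_0=7, p_0 = 7*1 + 0 = 7, q_0 = 7*0 + 1 = 1.
  i=1: a_1=7, p_1 = 7*7 + 1 = 50, q_1 = 7*1 + 0 = 7.
Check: 50^2 - 51*7^2 = 2500 - 2499 = 1, so (x, y) = (50, 7) solves the equation, and by the theorem it is the least positive solution.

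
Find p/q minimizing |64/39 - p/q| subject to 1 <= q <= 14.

23/14

Expand x = 64/39 as a continued fraction with the Euclidean algorithm:
  64 = 1*39 + 25, so a_0 = 1.
  39 = 1*25 + 14, so a_1 = 1.
  25 = 1*14 + 11, so a_2 = 1.
  14 = 1*11 + 3, so a_3 = 1.
  11 = 3*3 + 2, so a_4 = 3.
  3 = 1*2 + 1, so a_5 = 1.
  2 = 2*1 + 0, so a_6 = 2.
so x = [1; 1, 1, 1, 3, 1, 2].
Convergents (p_i = a_i*p_{i-1} + p_{i-2}, q_i = a_i*q_{i-1} + q_{i-2} with p_{-2}=0, p_{-1}=1, q_{-2}=1, q_{-1}=0), until the denominator exceeds 14:
  i=0: a_0=1, p_0 = 1*1 + 0 = 1, q_0 = 1*0 + 1 = 1.
  i=1: a_1=1, p_1 = 1*1 + 1 = 2, q_1 = 1*1 + 0 = 1.
  i=2: a_2=1, p_2 = 1*2 + 1 = 3, q_2 = 1*1 + 1 = 2.
  i=3: a_3=1, p_3 = 1*3 + 2 = 5, q_3 = 1*2 + 1 = 3.
  i=4: a_4=3, p_4 = 3*5 + 3 = 18, q_4 = 3*3 + 2 = 11.
  i=5: a_5=1, p_5 = 1*18 + 5 = 23, q_5 = 1*11 + 3 = 14.
  i=6: a_6=2, p_6 = 2*23 + 18 = 64, q_6 = 2*14 + 11 = 39.
q_6 = 39 > 14, so the last convergent with denominator <= 14 is p_5/q_5 = 23/14.
The closest fraction with denominator <= 14 is either p_5/q_5 or the intermediate fraction (k*p_5 + p_4)/(k*q_5 + q_4) with the largest k >= 1 whose denominator stays <= 14; these approach x as k grows, and every other convergent or intermediate fraction in range is farther away.
Largest k: floor((14 - q_4)/q_5) = floor((14 - 11)/14) = 0.
Since k = 0, no intermediate fraction beyond p_5/q_5 has denominator <= 14, so the convergent 23/14 is the closest (its error is |64*14 - 23*39|/(39*14) = 1/546).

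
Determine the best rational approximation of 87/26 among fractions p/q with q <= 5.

10/3

Expand x = 87/26 as a continued fraction with the Euclidean algorithm:
  87 = 3*26 + 9, so a_0 = 3.
  26 = 2*9 + 8, so a_1 = 2.
  9 = 1*8 + 1, so a_2 = 1.
  8 = 8*1 + 0, so a_3 = 8.
so x = [3; 2, 1, 8].
Convergents (p_i = a_i*p_{i-1} + p_{i-2}, q_i = a_i*q_{i-1} + q_{i-2} with p_{-2}=0, p_{-1}=1, q_{-2}=1, q_{-1}=0), until the denominator exceeds 5:
  i=0: a_0=3, p_0 = 3*1 + 0 = 3, q_0 = 3*0 + 1 = 1.
  i=1: a_1=2, p_1 = 2*3 + 1 = 7, q_1 = 2*1 + 0 = 2.
  i=2: a_2=1, p_2 = 1*7 + 3 = 10, q_2 = 1*2 + 1 = 3.
  i=3: a_3=8, p_3 = 8*10 + 7 = 87, q_3 = 8*3 + 2 = 26.
q_3 = 26 > 5, so the last convergent with denominator <= 5 is p_2/q_2 = 10/3.
The closest fraction with denominator <= 5 is either p_2/q_2 or the intermediate fraction (k*p_2 + p_1)/(k*q_2 + q_1) with the largest k >= 1 whose denominator stays <= 5; these approach x as k grows, and every other convergent or intermediate fraction in range is farther away.
Largest k: floor((5 - q_1)/q_2) = floor((5 - 2)/3) = 1.
That gives (1*10 + 7)/(1*3 + 2) = 17/5.
Compare the errors: |x - 10/3| = |87*3 - 10*26|/(26*3) = 1/78, and |x - 17/5| = |87*5 - 17*26|/(26*5) = 7/130.
Cross-multiplying, 1*130 = 130 < 546 = 7*78, so 1/78 is smaller: the convergent 10/3 is closer to x than 17/5.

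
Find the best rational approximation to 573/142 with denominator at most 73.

Expand x = 573/142 as a continued fraction with the Euclidean algorithm:
  573 = 4*142 + 5, so a_0 = 4.
  142 = 28*5 + 2, so a_1 = 28.
  5 = 2*2 + 1, so a_2 = 2.
  2 = 2*1 + 0, so a_3 = 2.
so x = [4; 28, 2, 2].
Convergents (p_i = a_i*p_{i-1} + p_{i-2}, q_i = a_i*q_{i-1} + q_{i-2} with p_{-2}=0, p_{-1}=1, q_{-2}=1, q_{-1}=0), until the denominator exceeds 73:
  i=0: a_0=4, p_0 = 4*1 + 0 = 4, q_0 = 4*0 + 1 = 1.
  i=1: a_1=28, p_1 = 28*4 + 1 = 113, q_1 = 28*1 + 0 = 28.
  i=2: a_2=2, p_2 = 2*113 + 4 = 230, q_2 = 2*28 + 1 = 57.
  i=3: a_3=2, p_3 = 2*230 + 113 = 573, q_3 = 2*57 + 28 = 142.
q_3 = 142 > 73, so the last convergent with denominator <= 73 is p_2/q_2 = 230/57.
The closest fraction with denominator <= 73 is either p_2/q_2 or the intermediate fraction (k*p_2 + p_1)/(k*q_2 + q_1) with the largest k >= 1 whose denominator stays <= 73; these approach x as k grows, and every other convergent or intermediate fraction in range is farther away.
Largest k: floor((73 - q_1)/q_2) = floor((73 - 28)/57) = 0.
Since k = 0, no intermediate fraction beyond p_2/q_2 has denominator <= 73, so the convergent 230/57 is the closest (its error is |573*57 - 230*142|/(142*57) = 1/8094).

230/57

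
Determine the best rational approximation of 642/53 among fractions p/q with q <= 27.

109/9

Expand x = 642/53 as a continued fraction with the Euclidean algorithm:
  642 = 12*53 + 6, so a_0 = 12.
  53 = 8*6 + 5, so a_1 = 8.
  6 = 1*5 + 1, so a_2 = 1.
  5 = 5*1 + 0, so a_3 = 5.
so x = [12; 8, 1, 5].
Convergents (p_i = a_i*p_{i-1} + p_{i-2}, q_i = a_i*q_{i-1} + q_{i-2} with p_{-2}=0, p_{-1}=1, q_{-2}=1, q_{-1}=0), until the denominator exceeds 27:
  i=0: a_0=12, p_0 = 12*1 + 0 = 12, q_0 = 12*0 + 1 = 1.
  i=1: a_1=8, p_1 = 8*12 + 1 = 97, q_1 = 8*1 + 0 = 8.
  i=2: a_2=1, p_2 = 1*97 + 12 = 109, q_2 = 1*8 + 1 = 9.
  i=3: a_3=5, p_3 = 5*109 + 97 = 642, q_3 = 5*9 + 8 = 53.
q_3 = 53 > 27, so the last convergent with denominator <= 27 is p_2/q_2 = 109/9.
The closest fraction with denominator <= 27 is either p_2/q_2 or the intermediate fraction (k*p_2 + p_1)/(k*q_2 + q_1) with the largest k >= 1 whose denominator stays <= 27; these approach x as k grows, and every other convergent or intermediate fraction in range is farther away.
Largest k: floor((27 - q_1)/q_2) = floor((27 - 8)/9) = 2.
That gives (2*109 + 97)/(2*9 + 8) = 315/26.
Compare the errors: |x - 109/9| = |642*9 - 109*53|/(53*9) = 1/477, and |x - 315/26| = |642*26 - 315*53|/(53*26) = 3/1378.
Cross-multiplying, 1*1378 = 1378 < 1431 = 3*477, so 1/477 is smaller: the convergent 109/9 is closer to x than 315/26.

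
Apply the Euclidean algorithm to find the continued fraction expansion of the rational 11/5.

Run the Euclidean algorithm on 11 and 5; the successive quotients are the partial quotients a_0, a_1, ... (each step inverts the fractional part left over by the previous one):
  11 = 2*5 + 1, so a_0 = 2.
  5 = 5*1 + 0, so a_1 = 5.
The remainder reaches 0 after 2 divisions, so the expansion has 2 partial quotients, read off in order.

[2; 5]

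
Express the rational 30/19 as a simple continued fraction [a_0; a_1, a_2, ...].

[1; 1, 1, 2, 1, 2]

Run the Euclidean algorithm on 30 and 19; the successive quotients are the partial quotients a_0, a_1, ... (each step inverts the fractional part left over by the previous one):
  30 = 1*19 + 11, so a_0 = 1.
  19 = 1*11 + 8, so a_1 = 1.
  11 = 1*8 + 3, so a_2 = 1.
  8 = 2*3 + 2, so a_3 = 2.
  3 = 1*2 + 1, so a_4 = 1.
  2 = 2*1 + 0, so a_5 = 2.
The remainder reaches 0 after 6 divisions, so the expansion has 6 partial quotients, read off in order.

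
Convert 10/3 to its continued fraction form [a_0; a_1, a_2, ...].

Run the Euclidean algorithm on 10 and 3; the successive quotients are the partial quotients a_0, a_1, ... (each step inverts the fractional part left over by the previous one):
  10 = 3*3 + 1, so a_0 = 3.
  3 = 3*1 + 0, so a_1 = 3.
The remainder reaches 0 after 2 divisions, so the expansion has 2 partial quotients, read off in order.

[3; 3]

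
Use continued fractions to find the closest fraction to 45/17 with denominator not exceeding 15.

37/14

Expand x = 45/17 as a continued fraction with the Euclidean algorithm:
  45 = 2*17 + 11, so a_0 = 2.
  17 = 1*11 + 6, so a_1 = 1.
  11 = 1*6 + 5, so a_2 = 1.
  6 = 1*5 + 1, so a_3 = 1.
  5 = 5*1 + 0, so a_4 = 5.
so x = [2; 1, 1, 1, 5].
Convergents (p_i = a_i*p_{i-1} + p_{i-2}, q_i = a_i*q_{i-1} + q_{i-2} with p_{-2}=0, p_{-1}=1, q_{-2}=1, q_{-1}=0), until the denominator exceeds 15:
  i=0: a_0=2, p_0 = 2*1 + 0 = 2, q_0 = 2*0 + 1 = 1.
  i=1: a_1=1, p_1 = 1*2 + 1 = 3, q_1 = 1*1 + 0 = 1.
  i=2: a_2=1, p_2 = 1*3 + 2 = 5, q_2 = 1*1 + 1 = 2.
  i=3: a_3=1, p_3 = 1*5 + 3 = 8, q_3 = 1*2 + 1 = 3.
  i=4: a_4=5, p_4 = 5*8 + 5 = 45, q_4 = 5*3 + 2 = 17.
q_4 = 17 > 15, so the last convergent with denominator <= 15 is p_3/q_3 = 8/3.
The closest fraction with denominator <= 15 is either p_3/q_3 or the intermediate fraction (k*p_3 + p_2)/(k*q_3 + q_2) with the largest k >= 1 whose denominator stays <= 15; these approach x as k grows, and every other convergent or intermediate fraction in range is farther away.
Largest k: floor((15 - q_2)/q_3) = floor((15 - 2)/3) = 4.
That gives (4*8 + 5)/(4*3 + 2) = 37/14.
Compare the errors: |x - 8/3| = |45*3 - 8*17|/(17*3) = 1/51, and |x - 37/14| = |45*14 - 37*17|/(17*14) = 1/238.
Cross-multiplying, 1*51 = 51 < 238 = 1*238, so 1/238 is smaller: the intermediate fraction 37/14 is closer to x than 8/3.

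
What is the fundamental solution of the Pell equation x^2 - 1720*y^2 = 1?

First expand sqrt(1720) as a continued fraction. With x_i = (sqrt(1720) + m_i)/d_i and (m_0, d_0) = (0, 1): a_0 = floor(sqrt(1720)) = 41, since 41^2 = 1681 <= 1720 < 1764 = 42^2.
Iterate m_{i+1} = d_i*a_i - m_i, d_{i+1} = (1720 - m_{i+1}^2)/d_i, a_{i+1} = floor((a_0 + m_{i+1})/d_{i+1}):
  m_1 = 1*41 - 0 = 41, d_1 = (1720 - 41^2)/1 = 39/1 = 39, a_1 = floor((41 + 41)/39) = 2.
  m_2 = 39*2 - 41 = 37, d_2 = (1720 - 37^2)/39 = 351/39 = 9, a_2 = floor((41 + 37)/9) = 8.
  m_3 = 9*8 - 37 = 35, d_3 = (1720 - 35^2)/9 = 495/9 = 55, a_3 = floor((41 + 35)/55) = 1.
  m_4 = 55*1 - 35 = 20, d_4 = (1720 - 20^2)/55 = 1320/55 = 24, a_4 = floor((41 + 20)/24) = 2.
  m_5 = 24*2 - 20 = 28, d_5 = (1720 - 28^2)/24 = 936/24 = 39, a_5 = floor((41 + 28)/39) = 1.
  m_6 = 39*1 - 28 = 11, d_6 = (1720 - 11^2)/39 = 1599/39 = 41, a_6 = floor((41 + 11)/41) = 1.
  m_7 = 41*1 - 11 = 30, d_7 = (1720 - 30^2)/41 = 820/41 = 20, a_7 = floor((41 + 30)/20) = 3.
  m_8 = 20*3 - 30 = 30, d_8 = (1720 - 30^2)/20 = 820/20 = 41, a_8 = floor((41 + 30)/41) = 1.
  m_9 = 41*1 - 30 = 11, d_9 = (1720 - 11^2)/41 = 1599/41 = 39, a_9 = floor((41 + 11)/39) = 1.
  m_10 = 39*1 - 11 = 28, d_10 = (1720 - 28^2)/39 = 936/39 = 24, a_10 = floor((41 + 28)/24) = 2.
  m_11 = 24*2 - 28 = 20, d_11 = (1720 - 20^2)/24 = 1320/24 = 55, a_11 = floor((41 + 20)/55) = 1.
  m_12 = 55*1 - 20 = 35, d_12 = (1720 - 35^2)/55 = 495/55 = 9, a_12 = floor((41 + 35)/9) = 8.
  m_13 = 9*8 - 35 = 37, d_13 = (1720 - 37^2)/9 = 351/9 = 39, a_13 = floor((41 + 37)/39) = 2.
  m_14 = 39*2 - 37 = 41, d_14 = (1720 - 41^2)/39 = 39/39 = 1, a_14 = floor((41 + 41)/1) = 82.
  m_15 = 1*82 - 41 = 41, d_15 = (1720 - 41^2)/1 = 39/1 = 39: (m_15, d_15) = (m_1, d_1) = (41, 39), so from here the quotients repeat a_1, ..., a_14; the period length is 14.
So sqrt(1720) = [41; (2, 8, 1, 2, 1, 1, 3, 1, 1, 2, 1, 8, 2, 82)] with period length k = 14.
k is even, so the fundamental solution of x^2 - 1720y^2 = 1 is (p_{k-1}, q_{k-1}) = (p_13, q_13); compute convergents through index 13.
Convergents (p_i = a_i*p_{i-1} + p_{i-2}, q_i = a_i*q_{i-1} + q_{i-2} with p_{-2}=0, p_{-1}=1, q_{-2}=1, q_{-1}=0):
  i=0: a_0=41, p_0 = 41*1 + 0 = 41, q_0 = 41*0 + 1 = 1.
  i=1: a_1=2, p_1 = 2*41 + 1 = 83, q_1 = 2*1 + 0 = 2.
  i=2: a_2=8, p_2 = 8*83 + 41 = 705, q_2 = 8*2 + 1 = 17.
  i=3: a_3=1, p_3 = 1*705 + 83 = 788, q_3 = 1*17 + 2 = 19.
  i=4: a_4=2, p_4 = 2*788 + 705 = 2281, q_4 = 2*19 + 17 = 55.
  i=5: a_5=1, p_5 = 1*2281 + 788 = 3069, q_5 = 1*55 + 19 = 74.
  i=6: a_6=1, p_6 = 1*3069 + 2281 = 5350, q_6 = 1*74 + 55 = 129.
  i=7: a_7=3, p_7 = 3*5350 + 3069 = 19119, q_7 = 3*129 + 74 = 461.
  i=8: a_8=1, p_8 = 1*19119 + 5350 = 24469, q_8 = 1*461 + 129 = 590.
  i=9: a_9=1, p_9 = 1*24469 + 19119 = 43588, q_9 = 1*590 + 461 = 1051.
  i=10: a_10=2, p_10 = 2*43588 + 24469 = 111645, q_10 = 2*1051 + 590 = 2692.
  i=11: a_11=1, p_11 = 1*111645 + 43588 = 155233, q_11 = 1*2692 + 1051 = 3743.
  i=12: a_12=8, p_12 = 8*155233 + 111645 = 1353509, q_12 = 8*3743 + 2692 = 32636.
  i=13: a_13=2, p_13 = 2*1353509 + 155233 = 2862251, q_13 = 2*32636 + 3743 = 69015.
Check: 2862251^2 - 1720*69015^2 = 8192480787001 - 8192480787000 = 1, so (x, y) = (2862251, 69015) solves the equation, and by the theorem it is the least positive solution.

(x, y) = (2862251, 69015)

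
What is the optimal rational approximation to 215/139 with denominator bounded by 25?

17/11

Expand x = 215/139 as a continued fraction with the Euclidean algorithm:
  215 = 1*139 + 76, so a_0 = 1.
  139 = 1*76 + 63, so a_1 = 1.
  76 = 1*63 + 13, so a_2 = 1.
  63 = 4*13 + 11, so a_3 = 4.
  13 = 1*11 + 2, so a_4 = 1.
  11 = 5*2 + 1, so a_5 = 5.
  2 = 2*1 + 0, so a_6 = 2.
so x = [1; 1, 1, 4, 1, 5, 2].
Convergents (p_i = a_i*p_{i-1} + p_{i-2}, q_i = a_i*q_{i-1} + q_{i-2} with p_{-2}=0, p_{-1}=1, q_{-2}=1, q_{-1}=0), until the denominator exceeds 25:
  i=0: a_0=1, p_0 = 1*1 + 0 = 1, q_0 = 1*0 + 1 = 1.
  i=1: a_1=1, p_1 = 1*1 + 1 = 2, q_1 = 1*1 + 0 = 1.
  i=2: a_2=1, p_2 = 1*2 + 1 = 3, q_2 = 1*1 + 1 = 2.
  i=3: a_3=4, p_3 = 4*3 + 2 = 14, q_3 = 4*2 + 1 = 9.
  i=4: a_4=1, p_4 = 1*14 + 3 = 17, q_4 = 1*9 + 2 = 11.
  i=5: a_5=5, p_5 = 5*17 + 14 = 99, q_5 = 5*11 + 9 = 64.
q_5 = 64 > 25, so the last convergent with denominator <= 25 is p_4/q_4 = 17/11.
The closest fraction with denominator <= 25 is either p_4/q_4 or the intermediate fraction (k*p_4 + p_3)/(k*q_4 + q_3) with the largest k >= 1 whose denominator stays <= 25; these approach x as k grows, and every other convergent or intermediate fraction in range is farther away.
Largest k: floor((25 - q_3)/q_4) = floor((25 - 9)/11) = 1.
That gives (1*17 + 14)/(1*11 + 9) = 31/20.
Compare the errors: |x - 17/11| = |215*11 - 17*139|/(139*11) = 2/1529, and |x - 31/20| = |215*20 - 31*139|/(139*20) = 9/2780.
Cross-multiplying, 2*2780 = 5560 < 13761 = 9*1529, so 2/1529 is smaller: the convergent 17/11 is closer to x than 31/20.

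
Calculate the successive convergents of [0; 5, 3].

Using the convergent recurrence p_i = a_i*p_{i-1} + p_{i-2}, q_i = a_i*q_{i-1} + q_{i-2} with p_{-2}=0, p_{-1}=1, q_{-2}=1, q_{-1}=0:
  i=0: a_0=0, p_0 = 0*1 + 0 = 0, q_0 = 0*0 + 1 = 1.
  i=1: a_1=5, p_1 = 5*0 + 1 = 1, q_1 = 5*1 + 0 = 5.
  i=2: a_2=3, p_2 = 3*1 + 0 = 3, q_2 = 3*5 + 1 = 16.

0/1, 1/5, 3/16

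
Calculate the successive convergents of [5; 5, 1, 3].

Using the convergent recurrence p_i = a_i*p_{i-1} + p_{i-2}, q_i = a_i*q_{i-1} + q_{i-2} with p_{-2}=0, p_{-1}=1, q_{-2}=1, q_{-1}=0:
  i=0: a_0=5, p_0 = 5*1 + 0 = 5, q_0 = 5*0 + 1 = 1.
  i=1: a_1=5, p_1 = 5*5 + 1 = 26, q_1 = 5*1 + 0 = 5.
  i=2: a_2=1, p_2 = 1*26 + 5 = 31, q_2 = 1*5 + 1 = 6.
  i=3: a_3=3, p_3 = 3*31 + 26 = 119, q_3 = 3*6 + 5 = 23.

5/1, 26/5, 31/6, 119/23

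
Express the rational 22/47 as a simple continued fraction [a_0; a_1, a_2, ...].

[0; 2, 7, 3]

Run the Euclidean algorithm on 22 and 47; the successive quotients are the partial quotients a_0, a_1, ... (each step inverts the fractional part left over by the previous one):
  22 = 0*47 + 22, so a_0 = 0.
  47 = 2*22 + 3, so a_1 = 2.
  22 = 7*3 + 1, so a_2 = 7.
  3 = 3*1 + 0, so a_3 = 3.
The remainder reaches 0 after 4 divisions, so the expansion has 4 partial quotients, read off in order.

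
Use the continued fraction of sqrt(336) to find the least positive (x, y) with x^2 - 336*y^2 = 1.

(x, y) = (55, 3)

First expand sqrt(336) as a continued fraction. With x_i = (sqrt(336) + m_i)/d_i and (m_0, d_0) = (0, 1): a_0 = floor(sqrt(336)) = 18, since 18^2 = 324 <= 336 < 361 = 19^2.
Iterate m_{i+1} = d_i*a_i - m_i, d_{i+1} = (336 - m_{i+1}^2)/d_i, a_{i+1} = floor((a_0 + m_{i+1})/d_{i+1}):
  m_1 = 1*18 - 0 = 18, d_1 = (336 - 18^2)/1 = 12/1 = 12, a_1 = floor((18 + 18)/12) = 3.
  m_2 = 12*3 - 18 = 18, d_2 = (336 - 18^2)/12 = 12/12 = 1, a_2 = floor((18 + 18)/1) = 36.
  m_3 = 1*36 - 18 = 18, d_3 = (336 - 18^2)/1 = 12/1 = 12: (m_3, d_3) = (m_1, d_1) = (18, 12), so from here the quotients repeat a_1, a_2; the period length is 2.
So sqrt(336) = [18; (3, 36)] with period length k = 2.
k is even, so the fundamental solution of x^2 - 336y^2 = 1 is (p_{k-1}, q_{k-1}) = (p_1, q_1); compute convergents through index 1.
Convergents (p_i = a_i*p_{i-1} + p_{i-2}, q_i = a_i*q_{i-1} + q_{i-2} with p_{-2}=0, p_{-1}=1, q_{-2}=1, q_{-1}=0):
  i=0: a_0=18, p_0 = 18*1 + 0 = 18, q_0 = 18*0 + 1 = 1.
  i=1: a_1=3, p_1 = 3*18 + 1 = 55, q_1 = 3*1 + 0 = 3.
Check: 55^2 - 336*3^2 = 3025 - 3024 = 1, so (x, y) = (55, 3) solves the equation, and by the theorem it is the least positive solution.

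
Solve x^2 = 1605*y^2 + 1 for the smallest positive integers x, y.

(x, y) = (641, 16)

First expand sqrt(1605) as a continued fraction. With x_i = (sqrt(1605) + m_i)/d_i and (m_0, d_0) = (0, 1): a_0 = floor(sqrt(1605)) = 40, since 40^2 = 1600 <= 1605 < 1681 = 41^2.
Iterate m_{i+1} = d_i*a_i - m_i, d_{i+1} = (1605 - m_{i+1}^2)/d_i, a_{i+1} = floor((a_0 + m_{i+1})/d_{i+1}):
  m_1 = 1*40 - 0 = 40, d_1 = (1605 - 40^2)/1 = 5/1 = 5, a_1 = floor((40 + 40)/5) = 16.
  m_2 = 5*16 - 40 = 40, d_2 = (1605 - 40^2)/5 = 5/5 = 1, a_2 = floor((40 + 40)/1) = 80.
  m_3 = 1*80 - 40 = 40, d_3 = (1605 - 40^2)/1 = 5/1 = 5: (m_3, d_3) = (m_1, d_1) = (40, 5), so from here the quotients repeat a_1, a_2; the period length is 2.
So sqrt(1605) = [40; (16, 80)] with period length k = 2.
k is even, so the fundamental solution of x^2 - 1605y^2 = 1 is (p_{k-1}, q_{k-1}) = (p_1, q_1); compute convergents through index 1.
Convergents (p_i = a_i*p_{i-1} + p_{i-2}, q_i = a_i*q_{i-1} + q_{i-2} with p_{-2}=0, p_{-1}=1, q_{-2}=1, q_{-1}=0):
  i=0: a_0=40, p_0 = 40*1 + 0 = 40, q_0 = 40*0 + 1 = 1.
  i=1: a_1=16, p_1 = 16*40 + 1 = 641, q_1 = 16*1 + 0 = 16.
Check: 641^2 - 1605*16^2 = 410881 - 410880 = 1, so (x, y) = (641, 16) solves the equation, and by the theorem it is the least positive solution.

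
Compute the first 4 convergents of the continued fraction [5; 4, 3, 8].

5/1, 21/4, 68/13, 565/108

Using the convergent recurrence p_i = a_i*p_{i-1} + p_{i-2}, q_i = a_i*q_{i-1} + q_{i-2} with p_{-2}=0, p_{-1}=1, q_{-2}=1, q_{-1}=0:
  i=0: a_0=5, p_0 = 5*1 + 0 = 5, q_0 = 5*0 + 1 = 1.
  i=1: a_1=4, p_1 = 4*5 + 1 = 21, q_1 = 4*1 + 0 = 4.
  i=2: a_2=3, p_2 = 3*21 + 5 = 68, q_2 = 3*4 + 1 = 13.
  i=3: a_3=8, p_3 = 8*68 + 21 = 565, q_3 = 8*13 + 4 = 108.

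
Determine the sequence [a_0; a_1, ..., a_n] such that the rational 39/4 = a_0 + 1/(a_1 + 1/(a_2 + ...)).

Run the Euclidean algorithm on 39 and 4; the successive quotients are the partial quotients a_0, a_1, ... (each step inverts the fractional part left over by the previous one):
  39 = 9*4 + 3, so a_0 = 9.
  4 = 1*3 + 1, so a_1 = 1.
  3 = 3*1 + 0, so a_2 = 3.
The remainder reaches 0 after 3 divisions, so the expansion has 3 partial quotients, read off in order.

[9; 1, 3]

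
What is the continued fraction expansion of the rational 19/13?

[1; 2, 6]

Run the Euclidean algorithm on 19 and 13; the successive quotients are the partial quotients a_0, a_1, ... (each step inverts the fractional part left over by the previous one):
  19 = 1*13 + 6, so a_0 = 1.
  13 = 2*6 + 1, so a_1 = 2.
  6 = 6*1 + 0, so a_2 = 6.
The remainder reaches 0 after 3 divisions, so the expansion has 3 partial quotients, read off in order.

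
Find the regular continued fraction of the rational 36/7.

Run the Euclidean algorithm on 36 and 7; the successive quotients are the partial quotients a_0, a_1, ... (each step inverts the fractional part left over by the previous one):
  36 = 5*7 + 1, so a_0 = 5.
  7 = 7*1 + 0, so a_1 = 7.
The remainder reaches 0 after 2 divisions, so the expansion has 2 partial quotients, read off in order.

[5; 7]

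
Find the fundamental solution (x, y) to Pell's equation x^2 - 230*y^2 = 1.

(x, y) = (91, 6)

First expand sqrt(230) as a continued fraction. With x_i = (sqrt(230) + m_i)/d_i and (m_0, d_0) = (0, 1): a_0 = floor(sqrt(230)) = 15, since 15^2 = 225 <= 230 < 256 = 16^2.
Iterate m_{i+1} = d_i*a_i - m_i, d_{i+1} = (230 - m_{i+1}^2)/d_i, a_{i+1} = floor((a_0 + m_{i+1})/d_{i+1}):
  m_1 = 1*15 - 0 = 15, d_1 = (230 - 15^2)/1 = 5/1 = 5, a_1 = floor((15 + 15)/5) = 6.
  m_2 = 5*6 - 15 = 15, d_2 = (230 - 15^2)/5 = 5/5 = 1, a_2 = floor((15 + 15)/1) = 30.
  m_3 = 1*30 - 15 = 15, d_3 = (230 - 15^2)/1 = 5/1 = 5: (m_3, d_3) = (m_1, d_1) = (15, 5), so from here the quotients repeat a_1, a_2; the period length is 2.
So sqrt(230) = [15; (6, 30)] with period length k = 2.
k is even, so the fundamental solution of x^2 - 230y^2 = 1 is (p_{k-1}, q_{k-1}) = (p_1, q_1); compute convergents through index 1.
Convergents (p_i = a_i*p_{i-1} + p_{i-2}, q_i = a_i*q_{i-1} + q_{i-2} with p_{-2}=0, p_{-1}=1, q_{-2}=1, q_{-1}=0):
  i=0: a_0=15, p_0 = 15*1 + 0 = 15, q_0 = 15*0 + 1 = 1.
  i=1: a_1=6, p_1 = 6*15 + 1 = 91, q_1 = 6*1 + 0 = 6.
Check: 91^2 - 230*6^2 = 8281 - 8280 = 1, so (x, y) = (91, 6) solves the equation, and by the theorem it is the least positive solution.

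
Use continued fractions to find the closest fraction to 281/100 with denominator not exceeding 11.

Expand x = 281/100 as a continued fraction with the Euclidean algorithm:
  281 = 2*100 + 81, so a_0 = 2.
  100 = 1*81 + 19, so a_1 = 1.
  81 = 4*19 + 5, so a_2 = 4.
  19 = 3*5 + 4, so a_3 = 3.
  5 = 1*4 + 1, so a_4 = 1.
  4 = 4*1 + 0, so a_5 = 4.
so x = [2; 1, 4, 3, 1, 4].
Convergents (p_i = a_i*p_{i-1} + p_{i-2}, q_i = a_i*q_{i-1} + q_{i-2} with p_{-2}=0, p_{-1}=1, q_{-2}=1, q_{-1}=0), until the denominator exceeds 11:
  i=0: a_0=2, p_0 = 2*1 + 0 = 2, q_0 = 2*0 + 1 = 1.
  i=1: a_1=1, p_1 = 1*2 + 1 = 3, q_1 = 1*1 + 0 = 1.
  i=2: a_2=4, p_2 = 4*3 + 2 = 14, q_2 = 4*1 + 1 = 5.
  i=3: a_3=3, p_3 = 3*14 + 3 = 45, q_3 = 3*5 + 1 = 16.
q_3 = 16 > 11, so the last convergent with denominator <= 11 is p_2/q_2 = 14/5.
The closest fraction with denominator <= 11 is either p_2/q_2 or the intermediate fraction (k*p_2 + p_1)/(k*q_2 + q_1) with the largest k >= 1 whose denominator stays <= 11; these approach x as k grows, and every other convergent or intermediate fraction in range is farther away.
Largest k: floor((11 - q_1)/q_2) = floor((11 - 1)/5) = 2.
That gives (2*14 + 3)/(2*5 + 1) = 31/11.
Compare the errors: |x - 14/5| = |281*5 - 14*100|/(100*5) = 5/500, and |x - 31/11| = |281*11 - 31*100|/(100*11) = 9/1100.
Cross-multiplying, 9*500 = 4500 < 5500 = 5*1100, so 9/1100 is smaller: the intermediate fraction 31/11 is closer to x than 14/5.

31/11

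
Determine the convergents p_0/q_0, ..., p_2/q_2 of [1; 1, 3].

1/1, 2/1, 7/4

Using the convergent recurrence p_i = a_i*p_{i-1} + p_{i-2}, q_i = a_i*q_{i-1} + q_{i-2} with p_{-2}=0, p_{-1}=1, q_{-2}=1, q_{-1}=0:
  i=0: a_0=1, p_0 = 1*1 + 0 = 1, q_0 = 1*0 + 1 = 1.
  i=1: a_1=1, p_1 = 1*1 + 1 = 2, q_1 = 1*1 + 0 = 1.
  i=2: a_2=3, p_2 = 3*2 + 1 = 7, q_2 = 3*1 + 1 = 4.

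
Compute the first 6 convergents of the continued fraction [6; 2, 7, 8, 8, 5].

Using the convergent recurrence p_i = a_i*p_{i-1} + p_{i-2}, q_i = a_i*q_{i-1} + q_{i-2} with p_{-2}=0, p_{-1}=1, q_{-2}=1, q_{-1}=0:
  i=0: a_0=6, p_0 = 6*1 + 0 = 6, q_0 = 6*0 + 1 = 1.
  i=1: a_1=2, p_1 = 2*6 + 1 = 13, q_1 = 2*1 + 0 = 2.
  i=2: a_2=7, p_2 = 7*13 + 6 = 97, q_2 = 7*2 + 1 = 15.
  i=3: a_3=8, p_3 = 8*97 + 13 = 789, q_3 = 8*15 + 2 = 122.
  i=4: a_4=8, p_4 = 8*789 + 97 = 6409, q_4 = 8*122 + 15 = 991.
  i=5: a_5=5, p_5 = 5*6409 + 789 = 32834, q_5 = 5*991 + 122 = 5077.

6/1, 13/2, 97/15, 789/122, 6409/991, 32834/5077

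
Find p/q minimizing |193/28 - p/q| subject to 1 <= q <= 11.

Expand x = 193/28 as a continued fraction with the Euclidean algorithm:
  193 = 6*28 + 25, so a_0 = 6.
  28 = 1*25 + 3, so a_1 = 1.
  25 = 8*3 + 1, so a_2 = 8.
  3 = 3*1 + 0, so a_3 = 3.
so x = [6; 1, 8, 3].
Convergents (p_i = a_i*p_{i-1} + p_{i-2}, q_i = a_i*q_{i-1} + q_{i-2} with p_{-2}=0, p_{-1}=1, q_{-2}=1, q_{-1}=0), until the denominator exceeds 11:
  i=0: a_0=6, p_0 = 6*1 + 0 = 6, q_0 = 6*0 + 1 = 1.
  i=1: a_1=1, p_1 = 1*6 + 1 = 7, q_1 = 1*1 + 0 = 1.
  i=2: a_2=8, p_2 = 8*7 + 6 = 62, q_2 = 8*1 + 1 = 9.
  i=3: a_3=3, p_3 = 3*62 + 7 = 193, q_3 = 3*9 + 1 = 28.
q_3 = 28 > 11, so the last convergent with denominator <= 11 is p_2/q_2 = 62/9.
The closest fraction with denominator <= 11 is either p_2/q_2 or the intermediate fraction (k*p_2 + p_1)/(k*q_2 + q_1) with the largest k >= 1 whose denominator stays <= 11; these approach x as k grows, and every other convergent or intermediate fraction in range is farther away.
Largest k: floor((11 - q_1)/q_2) = floor((11 - 1)/9) = 1.
That gives (1*62 + 7)/(1*9 + 1) = 69/10.
Compare the errors: |x - 62/9| = |193*9 - 62*28|/(28*9) = 1/252, and |x - 69/10| = |193*10 - 69*28|/(28*10) = 2/280.
Cross-multiplying, 1*280 = 280 < 504 = 2*252, so 1/252 is smaller: the convergent 62/9 is closer to x than 69/10.

62/9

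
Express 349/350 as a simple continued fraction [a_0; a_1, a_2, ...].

Run the Euclidean algorithm on 349 and 350; the successive quotients are the partial quotients a_0, a_1, ... (each step inverts the fractional part left over by the previous one):
  349 = 0*350 + 349, so a_0 = 0.
  350 = 1*349 + 1, so a_1 = 1.
  349 = 349*1 + 0, so a_2 = 349.
The remainder reaches 0 after 3 divisions, so the expansion has 3 partial quotients, read off in order.

[0; 1, 349]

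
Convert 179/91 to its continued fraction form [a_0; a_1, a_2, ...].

[1; 1, 29, 3]

Run the Euclidean algorithm on 179 and 91; the successive quotients are the partial quotients a_0, a_1, ... (each step inverts the fractional part left over by the previous one):
  179 = 1*91 + 88, so a_0 = 1.
  91 = 1*88 + 3, so a_1 = 1.
  88 = 29*3 + 1, so a_2 = 29.
  3 = 3*1 + 0, so a_3 = 3.
The remainder reaches 0 after 4 divisions, so the expansion has 4 partial quotients, read off in order.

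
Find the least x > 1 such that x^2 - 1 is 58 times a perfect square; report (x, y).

(x, y) = (19603, 2574)

First expand sqrt(58) as a continued fraction. With x_i = (sqrt(58) + m_i)/d_i and (m_0, d_0) = (0, 1): a_0 = floor(sqrt(58)) = 7, since 7^2 = 49 <= 58 < 64 = 8^2.
Iterate m_{i+1} = d_i*a_i - m_i, d_{i+1} = (58 - m_{i+1}^2)/d_i, a_{i+1} = floor((a_0 + m_{i+1})/d_{i+1}):
  m_1 = 1*7 - 0 = 7, d_1 = (58 - 7^2)/1 = 9/1 = 9, a_1 = floor((7 + 7)/9) = 1.
  m_2 = 9*1 - 7 = 2, d_2 = (58 - 2^2)/9 = 54/9 = 6, a_2 = floor((7 + 2)/6) = 1.
  m_3 = 6*1 - 2 = 4, d_3 = (58 - 4^2)/6 = 42/6 = 7, a_3 = floor((7 + 4)/7) = 1.
  m_4 = 7*1 - 4 = 3, d_4 = (58 - 3^2)/7 = 49/7 = 7, a_4 = floor((7 + 3)/7) = 1.
  m_5 = 7*1 - 3 = 4, d_5 = (58 - 4^2)/7 = 42/7 = 6, a_5 = floor((7 + 4)/6) = 1.
  m_6 = 6*1 - 4 = 2, d_6 = (58 - 2^2)/6 = 54/6 = 9, a_6 = floor((7 + 2)/9) = 1.
  m_7 = 9*1 - 2 = 7, d_7 = (58 - 7^2)/9 = 9/9 = 1, a_7 = floor((7 + 7)/1) = 14.
  m_8 = 1*14 - 7 = 7, d_8 = (58 - 7^2)/1 = 9/1 = 9: (m_8, d_8) = (m_1, d_1) = (7, 9), so from here the quotients repeat a_1, ..., a_7; the period length is 7.
So sqrt(58) = [7; (1, 1, 1, 1, 1, 1, 14)] with period length k = 7.
k is odd, so (p_{k-1}, q_{k-1}) only solves x^2 - 58y^2 = -1 and the fundamental solution of x^2 - 58y^2 = 1 is (p_{2k-1}, q_{2k-1}) = (p_13, q_13); compute convergents through index 13, running through the period twice.
Convergents (p_i = a_i*p_{i-1} + p_{i-2}, q_i = a_i*q_{i-1} + q_{i-2} with p_{-2}=0, p_{-1}=1, q_{-2}=1, q_{-1}=0):
  i=0: a_0=7, p_0 = 7*1 + 0 = 7, q_0 = 7*0 + 1 = 1.
  i=1: a_1=1, p_1 = 1*7 + 1 = 8, q_1 = 1*1 + 0 = 1.
  i=2: a_2=1, p_2 = 1*8 + 7 = 15, q_2 = 1*1 + 1 = 2.
  i=3: a_3=1, p_3 = 1*15 + 8 = 23, q_3 = 1*2 + 1 = 3.
  i=4: a_4=1, p_4 = 1*23 + 15 = 38, q_4 = 1*3 + 2 = 5.
  i=5: a_5=1, p_5 = 1*38 + 23 = 61, q_5 = 1*5 + 3 = 8.
  i=6: a_6=1, p_6 = 1*61 + 38 = 99, q_6 = 1*8 + 5 = 13.
  i=7: a_7=14, p_7 = 14*99 + 61 = 1447, q_7 = 14*13 + 8 = 190.
  i=8: a_8=1, p_8 = 1*1447 + 99 = 1546, q_8 = 1*190 + 13 = 203.
  i=9: a_9=1, p_9 = 1*1546 + 1447 = 2993, q_9 = 1*203 + 190 = 393.
  i=10: a_10=1, p_10 = 1*2993 + 1546 = 4539, q_10 = 1*393 + 203 = 596.
  i=11: a_11=1, p_11 = 1*4539 + 2993 = 7532, q_11 = 1*596 + 393 = 989.
  i=12: a_12=1, p_12 = 1*7532 + 4539 = 12071, q_12 = 1*989 + 596 = 1585.
  i=13: a_13=1, p_13 = 1*12071 + 7532 = 19603, q_13 = 1*1585 + 989 = 2574.
Indeed p_6^2 - 58*q_6^2 = 9801 - 9802 = -1, not +1.
Check: 19603^2 - 58*2574^2 = 384277609 - 384277608 = 1, so (x, y) = (19603, 2574) solves the equation, and by the theorem it is the least positive solution.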